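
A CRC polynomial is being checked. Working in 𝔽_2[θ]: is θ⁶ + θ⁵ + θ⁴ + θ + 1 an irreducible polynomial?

Yes

Write m(θ) = θ⁶ + θ⁵ + θ⁴ + θ + 1.
Check for roots in 𝔽_2: m(0) = 1; m(1) = 1.
No roots, so no linear factors.
Monic irreducibles of degree 2 over GF(2): θ² + θ + 1.
None of them divide m (all give nonzero remainder).
Monic irreducibles of degree 3 over GF(2): θ³ + θ + 1, θ³ + θ² + 1.
None of them divide m (all give nonzero remainder).
No irreducible factor of degree ≤ 3 exists, so m is irreducible over GF(2).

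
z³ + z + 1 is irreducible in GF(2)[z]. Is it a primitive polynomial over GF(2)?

Write f(z) = z³ + z + 1.
|GF(2^3)^×| = 2^3 − 1 = 7. Prime factorization: 7 = 7.
f is primitive ⇔ z has order 7 in GF(2)[z]/(f), i.e. z^(7/q) ≠ 1 for each prime q | 7.
z^(1) mod f = z.
None equal 1, so z has full order 7; f is primitive.

Yes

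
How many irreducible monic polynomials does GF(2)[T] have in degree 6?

9

By the necklace-counting formula, N_2(6) = (1/6) Σ_{d|6} μ(6/d)·2^d.
Divisors of 6: 1, 2, 3, 6; μ(6/d) for each: 1, -1, -1, 1.
Σ = 2^1 − 2^2 − 2^3 + 2^6 = 54.
N = 54/6 = 9.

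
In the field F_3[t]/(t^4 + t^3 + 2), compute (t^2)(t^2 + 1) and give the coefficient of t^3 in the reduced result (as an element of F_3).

Multiply in F_3[t]: (t^2)·(t^2 + 1) = t^4 + t^2.
Reduce using t^4 ≡ 2t^3 + 1 (mod t^4 + t^3 + 2).
Reduced: 2t^3 + t^2 + 1.

2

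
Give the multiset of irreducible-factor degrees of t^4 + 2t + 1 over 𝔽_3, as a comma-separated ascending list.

Write g(t) = t^4 + 2t + 1.
Roots in 𝔽_3: g(0) = 1; g(1) = 1; g(2) = 0 → root.
Linear factors from roots: (t + 1).
Complete factorization: g(t) = (t + 1)·(t^3 + 2t^2 + t + 1).
Factor degrees with multiplicity: 1 + 3 = 4.

1, 3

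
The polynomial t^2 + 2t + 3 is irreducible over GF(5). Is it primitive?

Yes

Write f(t) = t^2 + 2t + 3.
|GF(5^2)^×| = 5^2 − 1 = 24. Prime factorization: 24 = 2^3·3.
f is primitive ⇔ t has order 24 in GF(5)[t]/(f), i.e. t^(24/q) ≠ 1 for each prime q | 24.
t^(12) mod f = 4.
t^(8) mod f = 4t + 1.
None equal 1, so t has full order 24; f is primitive.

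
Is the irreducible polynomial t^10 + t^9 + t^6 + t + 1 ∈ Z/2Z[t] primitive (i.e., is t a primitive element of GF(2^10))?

Yes

Write f(t) = t^10 + t^9 + t^6 + t + 1.
|GF(2^10)^×| = 2^10 − 1 = 1023. Prime factorization: 1023 = 3·11·31.
f is primitive ⇔ t has order 1023 in GF(2)[t]/(f), i.e. t^(1023/q) ≠ 1 for each prime q | 1023.
t^(341) mod f = t^9 + t^6 + t^5 + t^4 + t.
t^(93) mod f = t^9 + t^6 + t^5 + t^4 + t^3.
t^(33) mod f = t^9 + t^8 + t^4 + 1.
None equal 1, so t has full order 1023; f is primitive.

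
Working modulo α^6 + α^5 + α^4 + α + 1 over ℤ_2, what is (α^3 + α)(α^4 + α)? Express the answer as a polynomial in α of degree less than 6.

α^5 + 1

Multiply in ℤ_2[α]: (α^3 + α)·(α^4 + α) = α^7 + α^5 + α^4 + α^2.
Reduce using α^6 ≡ α^5 + α^4 + α + 1 (mod α^6 + α^5 + α^4 + α + 1).
Reduced: α^5 + 1.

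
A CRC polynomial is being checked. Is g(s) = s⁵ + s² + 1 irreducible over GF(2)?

Yes

Check for roots in GF(2): g(0) = 1; g(1) = 1.
No roots, so no linear factors.
Monic irreducibles of degree 2 over GF(2): s² + s + 1.
None of them divide g (all give nonzero remainder).
No irreducible factor of degree ≤ 2 exists, so g is irreducible over GF(2).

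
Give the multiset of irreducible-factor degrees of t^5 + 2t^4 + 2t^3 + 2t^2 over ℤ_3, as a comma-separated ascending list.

1, 1, 3

Write g(t) = t^5 + 2t^4 + 2t^3 + 2t^2.
Roots in ℤ_3: g(0) = 0 → root; g(1) = 1; g(2) = 1.
Linear factors from roots: (t).
Complete factorization: g(t) = (t)^2·(t^3 + 2t^2 + 2t + 2).
Factor degrees with multiplicity: 1 + 1 + 3 = 5.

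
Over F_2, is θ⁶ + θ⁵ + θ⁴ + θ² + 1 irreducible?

Yes

Write P(θ) = θ⁶ + θ⁵ + θ⁴ + θ² + 1.
Check for roots in F_2: P(0) = 1; P(1) = 1.
No roots, so no linear factors.
Monic irreducibles of degree 2 over GF(2): θ² + θ + 1.
None of them divide P (all give nonzero remainder).
Monic irreducibles of degree 3 over GF(2): θ³ + θ + 1, θ³ + θ² + 1.
None of them divide P (all give nonzero remainder).
No irreducible factor of degree ≤ 3 exists, so P is irreducible over GF(2).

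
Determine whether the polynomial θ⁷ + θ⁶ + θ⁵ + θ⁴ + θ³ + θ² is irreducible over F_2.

No

Write h(θ) = θ⁷ + θ⁶ + θ⁵ + θ⁴ + θ³ + θ².
Check for roots in F_2: h(0) = 0 → root; h(1) = 0 → root.
h(0) = 0, so (θ) divides h(θ); h is reducible.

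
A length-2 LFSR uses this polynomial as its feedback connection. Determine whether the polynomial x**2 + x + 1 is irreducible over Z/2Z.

Yes

Write m(x) = x**2 + x + 1.
Check for roots in Z/2Z: m(0) = 1; m(1) = 1.
No roots. A degree-2 polynomial over a field with no linear factor is irreducible.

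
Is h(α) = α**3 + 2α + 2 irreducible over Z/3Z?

Check for roots in Z/3Z: h(0) = 2; h(1) = 2; h(2) = 2.
No roots. A degree-3 polynomial over a field with no linear factor is irreducible.

Yes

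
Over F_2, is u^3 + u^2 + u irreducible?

Write h(u) = u^3 + u^2 + u.
Check for roots in F_2: h(0) = 0 → root; h(1) = 1.
h(0) = 0, so (u) divides h(u); h is reducible.

No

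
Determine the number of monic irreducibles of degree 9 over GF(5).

Gauss's count: N_{5}(9) = (1/9) Σ_{d|9} μ(9/d)·5^d.
Divisors of 9: 1, 3, 9; μ(9/d) for each: 0, -1, 1.
Σ = − 5^3 + 5^9 = 1953000.
N = 1953000/9 = 217000.

217000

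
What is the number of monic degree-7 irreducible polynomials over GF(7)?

117648

Gauss's count: N_{7}(7) = (1/7) Σ_{d|7} μ(7/d)·7^d.
Divisors of 7: 1, 7; μ(7/d) for each: -1, 1.
Σ = − 7^1 + 7^7 = 823536.
N = 823536/7 = 117648.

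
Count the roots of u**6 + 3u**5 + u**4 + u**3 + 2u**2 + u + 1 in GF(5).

Write P(u) = u**6 + 3u**5 + u**4 + u**3 + 2u**2 + u + 1.
Evaluate at each of the 5 elements of GF(5):
P(0) = 1; P(1) = 0 → root; P(2) = 0 → root; P(3) = 3; P(4) = 0 → root.
Roots: {1, 2, 4}.

3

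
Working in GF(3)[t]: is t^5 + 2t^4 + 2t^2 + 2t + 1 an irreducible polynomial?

Yes

Write P(t) = t^5 + 2t^4 + 2t^2 + 2t + 1.
Check for roots in GF(3): P(0) = 1; P(1) = 2; P(2) = 2.
No roots, so no linear factors.
Monic irreducibles of degree 2 over GF(3): t^2 + 1, t^2 + t + 2, t^2 + 2t + 2.
None of them divide P (all give nonzero remainder).
No irreducible factor of degree ≤ 2 exists, so P is irreducible over GF(3).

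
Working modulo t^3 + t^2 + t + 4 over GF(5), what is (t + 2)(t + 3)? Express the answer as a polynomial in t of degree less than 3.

Multiply in GF(5)[t]: (t + 2)·(t + 3) = t^2 + 1.
Reduced: t^2 + 1.

t^2 + 1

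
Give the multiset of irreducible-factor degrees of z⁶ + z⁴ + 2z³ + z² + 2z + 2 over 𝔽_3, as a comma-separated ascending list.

Write h(z) = z⁶ + z⁴ + 2z³ + z² + 2z + 2.
Roots in 𝔽_3: h(0) = 2; h(1) = 0 → root; h(2) = 1.
Linear factors from roots: (z + 2).
Complete factorization: h(z) = (z + 2)·(z² + 2z + 2)·(z³ + 2z² + 2z + 2).
Factor degrees with multiplicity: 1 + 2 + 3 = 6.

1, 2, 3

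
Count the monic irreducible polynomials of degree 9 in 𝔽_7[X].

x^(7^9) − x is the product of all monic irreducibles of degree dividing 9; Möbius inversion gives N = (1/9) Σ μ(9/d)·7^d.
Divisors of 9: 1, 3, 9; μ(9/d) for each: 0, -1, 1.
Σ = − 7^3 + 7^9 = 40353264.
N = 40353264/9 = 4483696.

4483696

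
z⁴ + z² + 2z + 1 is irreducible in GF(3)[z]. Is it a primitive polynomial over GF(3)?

Write f(z) = z⁴ + z² + 2z + 1.
|GF(3^4)^×| = 3^4 − 1 = 80. Prime factorization: 80 = 2^4·5.
f is primitive ⇔ z has order 80 in GF(3)[z]/(f), i.e. z^(80/q) ≠ 1 for each prime q | 80.
z^(40) mod f = 1
z^(16) mod f = 2z³ + 2.
Since z^(40) = 1, the order of z divides 40 < 80; not primitive.

No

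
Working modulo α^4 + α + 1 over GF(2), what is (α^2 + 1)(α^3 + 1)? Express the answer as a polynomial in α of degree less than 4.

α^3 + α + 1

Multiply in GF(2)[α]: (α^2 + 1)·(α^3 + 1) = α^5 + α^3 + α^2 + 1.
Reduce using α^4 ≡ α + 1 (mod α^4 + α + 1).
Reduced: α^3 + α + 1.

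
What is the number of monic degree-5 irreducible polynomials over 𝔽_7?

By the necklace-counting formula, N_7(5) = (1/5) Σ_{d|5} μ(5/d)·7^d.
Divisors of 5: 1, 5; μ(5/d) for each: -1, 1.
Σ = − 7^1 + 7^5 = 16800.
N = 16800/5 = 3360.

3360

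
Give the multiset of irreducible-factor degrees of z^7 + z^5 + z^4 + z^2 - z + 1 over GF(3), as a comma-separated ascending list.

2, 2, 3

Write g(z) = z^7 + z^5 + z^4 + z^2 - z + 1.
Roots in GF(3): g(0) = 1; g(1) = 1; g(2) = 2.
Complete factorization: g(z) = (z^2 - z - 1)^2·(z^3 - z^2 + 1).
Factor degrees with multiplicity: 2 + 2 + 3 = 7.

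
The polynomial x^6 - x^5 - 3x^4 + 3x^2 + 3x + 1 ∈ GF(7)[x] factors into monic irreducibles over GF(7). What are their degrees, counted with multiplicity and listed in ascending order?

Write h(x) = x^6 - x^5 - 3x^4 + 3x^2 + 3x + 1.
Linear factors from roots: (x - 3), (x + 1).
Complete factorization: h(x) = (x + 1)·(x - 3)·(x^2 + 2x - 2)·(x^2 - x - 1).
Factor degrees with multiplicity: 1 + 1 + 2 + 2 = 6.

1, 1, 2, 2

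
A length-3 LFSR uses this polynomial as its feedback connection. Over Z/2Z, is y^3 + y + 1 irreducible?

Yes

Write h(y) = y^3 + y + 1.
Check for roots in Z/2Z: h(0) = 1; h(1) = 1.
No roots. A degree-3 polynomial over a field with no linear factor is irreducible.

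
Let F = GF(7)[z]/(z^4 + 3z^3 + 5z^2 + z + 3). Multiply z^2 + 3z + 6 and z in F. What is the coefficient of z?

Multiply in GF(7)[z]: (z^2 + 3z + 6)·(z) = z^3 + 3z^2 + 6z.
Reduced: z^3 + 3z^2 + 6z.

6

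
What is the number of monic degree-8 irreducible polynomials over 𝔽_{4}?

8160

By the necklace-counting formula, N_4(8) = (1/8) Σ_{d|8} μ(8/d)·4^d.
Divisors of 8: 1, 2, 4, 8; μ(8/d) for each: 0, 0, -1, 1.
Σ = − 4^4 + 4^8 = 65280.
N = 65280/8 = 8160.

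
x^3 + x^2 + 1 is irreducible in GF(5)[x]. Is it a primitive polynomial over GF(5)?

Write f(x) = x^3 + x^2 + 1.
|GF(5^3)^×| = 5^3 − 1 = 124. Prime factorization: 124 = 2^2·31.
f is primitive ⇔ x has order 124 in GF(5)[x]/(f), i.e. x^(124/q) ≠ 1 for each prime q | 124.
x^(62) mod f = 1
x^(4) mod f = x^2 + 4x + 1.
Since x^(62) = 1, the order of x divides 62 < 124; not primitive.

No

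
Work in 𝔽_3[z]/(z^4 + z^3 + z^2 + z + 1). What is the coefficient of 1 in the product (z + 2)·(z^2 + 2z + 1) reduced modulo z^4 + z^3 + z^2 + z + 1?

2

Multiply in 𝔽_3[z]: (z + 2)·(z^2 + 2z + 1) = z^3 + z^2 + 2z + 2.
Reduced: z^3 + z^2 + 2z + 2.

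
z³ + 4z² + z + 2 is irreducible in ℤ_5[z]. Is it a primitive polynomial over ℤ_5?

Write f(z) = z³ + 4z² + z + 2.
|GF(5^3)^×| = 5^3 − 1 = 124. Prime factorization: 124 = 2^2·31.
f is primitive ⇔ z has order 124 in GF(5)[z]/(f), i.e. z^(124/q) ≠ 1 for each prime q | 124.
z^(62) mod f = 4.
z^(4) mod f = 2z + 3.
None equal 1, so z has full order 124; f is primitive.

Yes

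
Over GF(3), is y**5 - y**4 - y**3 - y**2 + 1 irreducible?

Yes

Write g(y) = y**5 - y**4 - y**3 - y**2 + 1.
Check for roots in GF(3): g(0) = 1; g(1) = 2; g(2) = 2.
No roots, so no linear factors.
Monic irreducibles of degree 2 over GF(3): y**2 + 1, y**2 + y - 1, y**2 - y - 1.
None of them divide g (all give nonzero remainder).
No irreducible factor of degree ≤ 2 exists, so g is irreducible over GF(3).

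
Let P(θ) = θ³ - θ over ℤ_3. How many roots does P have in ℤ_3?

Evaluate at each of the 3 elements of ℤ_3:
P(0) = 0 → root; P(1) = 0 → root; P(2) = 0 → root.
Roots: {0, 1, 2}.

3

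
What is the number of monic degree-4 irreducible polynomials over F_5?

150

By the necklace-counting formula, N_5(4) = (1/4) Σ_{d|4} μ(4/d)·5^d.
Divisors of 4: 1, 2, 4; μ(4/d) for each: 0, -1, 1.
Σ = − 5^2 + 5^4 = 600.
N = 600/4 = 150.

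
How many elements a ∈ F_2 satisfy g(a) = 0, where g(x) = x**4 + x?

Evaluate at each of the 2 elements of F_2:
g(0) = 0 → root; g(1) = 0 → root.
Roots: {0, 1}.

2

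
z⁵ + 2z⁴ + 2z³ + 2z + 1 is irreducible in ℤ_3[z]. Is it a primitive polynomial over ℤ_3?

Yes

Write f(z) = z⁵ + 2z⁴ + 2z³ + 2z + 1.
|GF(3^5)^×| = 3^5 − 1 = 242. Prime factorization: 242 = 2·11^2.
f is primitive ⇔ z has order 242 in GF(3)[z]/(f), i.e. z^(242/q) ≠ 1 for each prime q | 242.
z^(121) mod f = 2.
z^(22) mod f = z⁴ + z.
None equal 1, so z has full order 242; f is primitive.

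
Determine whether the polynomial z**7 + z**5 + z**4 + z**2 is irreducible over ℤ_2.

No

Write f(z) = z**7 + z**5 + z**4 + z**2.
Check for roots in ℤ_2: f(0) = 0 → root; f(1) = 0 → root.
f(0) = 0, so (z) divides f(z); f is reducible.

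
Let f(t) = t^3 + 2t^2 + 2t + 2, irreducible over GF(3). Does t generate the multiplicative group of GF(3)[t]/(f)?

No

|GF(3^3)^×| = 3^3 − 1 = 26. Prime factorization: 26 = 2·13.
f is primitive ⇔ t has order 26 in GF(3)[t]/(f), i.e. t^(26/q) ≠ 1 for each prime q | 26.
t^(13) mod f = 1
t^(2) mod f = t^2.
Since t^(13) = 1, the order of t divides 13 < 26; not primitive.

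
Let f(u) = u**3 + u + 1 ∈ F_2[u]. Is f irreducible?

Yes

Check for roots in F_2: f(0) = 1; f(1) = 1.
No roots. A degree-3 polynomial over a field with no linear factor is irreducible.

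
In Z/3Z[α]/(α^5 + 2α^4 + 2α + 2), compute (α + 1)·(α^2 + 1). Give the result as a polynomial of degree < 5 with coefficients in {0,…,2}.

Multiply in Z/3Z[α]: (α + 1)·(α^2 + 1) = α^3 + α^2 + α + 1.
Reduced: α^3 + α^2 + α + 1.

α^3 + α^2 + α + 1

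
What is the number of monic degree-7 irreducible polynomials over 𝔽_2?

Gauss's count: N_{2}(7) = (1/7) Σ_{d|7} μ(7/d)·2^d.
Divisors of 7: 1, 7; μ(7/d) for each: -1, 1.
Σ = − 2^1 + 2^7 = 126.
N = 126/7 = 18.

18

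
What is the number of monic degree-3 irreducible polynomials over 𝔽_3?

x^(3^3) − x is the product of all monic irreducibles of degree dividing 3; Möbius inversion gives N = (1/3) Σ μ(3/d)·3^d.
Divisors of 3: 1, 3; μ(3/d) for each: -1, 1.
Σ = − 3^1 + 3^3 = 24.
N = 24/3 = 8.

8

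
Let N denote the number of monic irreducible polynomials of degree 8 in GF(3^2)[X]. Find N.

x^(9^8) − x is the product of all monic irreducibles of degree dividing 8; Möbius inversion gives N = (1/8) Σ μ(8/d)·9^d.
Divisors of 8: 1, 2, 4, 8; μ(8/d) for each: 0, 0, -1, 1.
Σ = − 9^4 + 9^8 = 43040160.
N = 43040160/8 = 5380020.

5380020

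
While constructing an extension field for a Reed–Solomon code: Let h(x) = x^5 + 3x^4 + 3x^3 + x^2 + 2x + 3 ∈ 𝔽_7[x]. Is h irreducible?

Check for roots in 𝔽_7: h(0) = 3; h(1) = 6; h(2) = 3; h(3) = 4; h(4) = 2; h(5) = 2; h(6) = 1.
No roots, so no linear factors.
Degree-2 irreducible divisors: test the 21 monic irreducibles of degree 2 over GF(7).
None of them divide h (all give nonzero remainder).
No irreducible factor of degree ≤ 2 exists, so h is irreducible over GF(7).

Yes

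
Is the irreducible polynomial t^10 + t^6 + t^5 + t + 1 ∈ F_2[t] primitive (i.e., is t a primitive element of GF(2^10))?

No

Write f(t) = t^10 + t^6 + t^5 + t + 1.
|GF(2^10)^×| = 2^10 − 1 = 1023. Prime factorization: 1023 = 3·11·31.
f is primitive ⇔ t has order 1023 in GF(2)[t]/(f), i.e. t^(1023/q) ≠ 1 for each prime q | 1023.
t^(341) mod f = 1
t^(93) mod f = t^6 + t^5 + t^3 + t.
t^(33) mod f = t^9 + t^8 + t^6 + t^4 + t^3 + 1.
Since t^(341) = 1, the order of t divides 341 < 1023; not primitive.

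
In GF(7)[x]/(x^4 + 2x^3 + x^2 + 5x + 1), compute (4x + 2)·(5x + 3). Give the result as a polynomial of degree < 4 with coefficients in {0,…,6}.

6x^2 + x + 6

Multiply in GF(7)[x]: (4x + 2)·(5x + 3) = 6x^2 + x + 6.
Reduced: 6x^2 + x + 6.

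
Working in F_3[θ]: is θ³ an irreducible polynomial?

No

Write g(θ) = θ³.
Check for roots in F_3: g(0) = 0 → root; g(1) = 1; g(2) = 2.
g(0) = 0, so (θ) divides g(θ); g is reducible.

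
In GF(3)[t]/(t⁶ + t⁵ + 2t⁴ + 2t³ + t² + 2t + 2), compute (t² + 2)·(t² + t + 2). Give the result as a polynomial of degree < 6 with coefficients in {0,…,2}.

Multiply in GF(3)[t]: (t² + 2)·(t² + t + 2) = t⁴ + t³ + t² + 2t + 1.
Reduced: t⁴ + t³ + t² + 2t + 1.

t^4 + t^3 + t^2 + 2t + 1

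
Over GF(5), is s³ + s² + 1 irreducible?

Yes

Write P(s) = s³ + s² + 1.
Check for roots in GF(5): P(0) = 1; P(1) = 3; P(2) = 3; P(3) = 2; P(4) = 1.
No roots. A degree-3 polynomial over a field with no linear factor is irreducible.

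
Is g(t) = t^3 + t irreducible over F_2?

Check for roots in F_2: g(0) = 0 → root; g(1) = 0 → root.
g(0) = 0, so (t) divides g(t); g is reducible.

No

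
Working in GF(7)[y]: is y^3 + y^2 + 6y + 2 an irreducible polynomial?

No

Write m(y) = y^3 + y^2 + 6y + 2.
Check for roots in GF(7): m(0) = 2; m(1) = 3; m(2) = 5; m(3) = 0 → root; m(4) = 1; m(5) = 0 → root; m(6) = 3.
m(3) = 0, so (y − 3) divides m(y); m is reducible.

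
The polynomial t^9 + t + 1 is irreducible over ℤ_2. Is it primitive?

Write f(t) = t^9 + t + 1.
|GF(2^9)^×| = 2^9 − 1 = 511. Prime factorization: 511 = 7·73.
f is primitive ⇔ t has order 511 in GF(2)[t]/(f), i.e. t^(511/q) ≠ 1 for each prime q | 511.
t^(73) mod f = 1
t^(7) mod f = t^7.
Since t^(73) = 1, the order of t divides 73 < 511; not primitive.

No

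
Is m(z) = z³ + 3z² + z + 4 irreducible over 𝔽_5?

No

Check for roots in 𝔽_5: m(0) = 4; m(1) = 4; m(2) = 1; m(3) = 1; m(4) = 0 → root.
m(4) = 0, so (z − 4) divides m(z); m is reducible.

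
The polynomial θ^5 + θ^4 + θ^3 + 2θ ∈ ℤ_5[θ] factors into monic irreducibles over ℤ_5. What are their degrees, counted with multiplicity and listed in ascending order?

1, 1, 1, 2

Write h(θ) = θ^5 + θ^4 + θ^3 + 2θ.
Roots in ℤ_5: h(0) = 0 → root; h(1) = 0 → root; h(2) = 0 → root; h(3) = 2; h(4) = 2.
Linear factors from roots: (θ), (θ - 1), (θ - 2).
Complete factorization: h(θ) = (θ)·(θ - 2)·(θ - 1)·(θ^2 - θ + 1).
Factor degrees with multiplicity: 1 + 1 + 1 + 2 = 5.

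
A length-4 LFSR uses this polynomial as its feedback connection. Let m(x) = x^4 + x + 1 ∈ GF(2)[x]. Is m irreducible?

Check for roots in GF(2): m(0) = 1; m(1) = 1.
No roots, so no linear factors.
Monic irreducibles of degree 2 over GF(2): x^2 + x + 1.
None of them divide m (all give nonzero remainder).
No irreducible factor of degree ≤ 2 exists, so m is irreducible over GF(2).

Yes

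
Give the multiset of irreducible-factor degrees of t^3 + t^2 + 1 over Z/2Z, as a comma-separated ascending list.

3

Write h(t) = t^3 + t^2 + 1.
Roots in Z/2Z: h(0) = 1; h(1) = 1.
Complete factorization: h(t) = (t^3 + t^2 + 1).
Factor degrees with multiplicity: 3 = 3.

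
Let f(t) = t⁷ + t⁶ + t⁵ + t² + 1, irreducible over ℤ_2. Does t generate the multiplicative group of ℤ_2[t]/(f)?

Yes

|GF(2^7)^×| = 2^7 − 1 = 127. Prime factorization: 127 = 127.
f is primitive ⇔ t has order 127 in GF(2)[t]/(f), i.e. t^(127/q) ≠ 1 for each prime q | 127.
t^(1) mod f = t.
None equal 1, so t has full order 127; f is primitive.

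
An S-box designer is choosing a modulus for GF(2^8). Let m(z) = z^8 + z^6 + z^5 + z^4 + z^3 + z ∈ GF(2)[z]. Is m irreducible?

Check for roots in GF(2): m(0) = 0 → root; m(1) = 0 → root.
m(0) = 0, so (z) divides m(z); m is reducible.

No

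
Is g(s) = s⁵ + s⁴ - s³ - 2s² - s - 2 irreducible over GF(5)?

Check for roots in GF(5): g(0) = 3; g(1) = 1; g(2) = 3; g(3) = 4; g(4) = 3.
No roots, so no linear factors.
Degree-2 irreducible divisors: test the 10 monic irreducibles of degree 2 over GF(5).
None of them divide g (all give nonzero remainder).
No irreducible factor of degree ≤ 2 exists, so g is irreducible over GF(5).

Yes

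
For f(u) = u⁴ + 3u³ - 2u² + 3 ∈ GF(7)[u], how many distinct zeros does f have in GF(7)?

2

Evaluate at each of the 7 elements of GF(7):
f(0) = 3; f(1) = 5; f(2) = 0 → root; f(3) = 0 → root; f(4) = 6; f(5) = 1; f(6) = 6.
Roots: {2, 3}.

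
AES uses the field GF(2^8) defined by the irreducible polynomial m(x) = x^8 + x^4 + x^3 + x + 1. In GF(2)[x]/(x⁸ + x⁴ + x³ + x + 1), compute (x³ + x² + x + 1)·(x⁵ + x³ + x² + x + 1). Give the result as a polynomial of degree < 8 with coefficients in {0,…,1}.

x^7 + x^5 + x^3 + x^2 + x

Multiply in GF(2)[x]: (x³ + x² + x + 1)·(x⁵ + x³ + x² + x + 1) = x⁸ + x⁷ + x⁵ + x⁴ + x² + 1.
Reduce using x⁸ ≡ x⁴ + x³ + x + 1 (mod x⁸ + x⁴ + x³ + x + 1).
Reduced: x⁷ + x⁵ + x³ + x² + x.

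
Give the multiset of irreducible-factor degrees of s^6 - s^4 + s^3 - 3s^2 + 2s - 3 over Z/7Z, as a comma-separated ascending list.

1, 1, 4

Write f(s) = s^6 - s^4 + s^3 - 3s^2 + 2s - 3.
Linear factors from roots: (s - 3), (s + 2).
Complete factorization: f(s) = (s + 2)·(s - 3)·(s^4 + s^3 - s^2 - s - 3).
Factor degrees with multiplicity: 1 + 1 + 4 = 6.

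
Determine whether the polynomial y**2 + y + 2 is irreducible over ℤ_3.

Write f(y) = y**2 + y + 2.
Check for roots in ℤ_3: f(0) = 2; f(1) = 1; f(2) = 2.
No roots. A degree-2 polynomial over a field with no linear factor is irreducible.

Yes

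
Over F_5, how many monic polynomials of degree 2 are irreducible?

Gauss's count: N_{5}(2) = (1/2) Σ_{d|2} μ(2/d)·5^d.
Divisors of 2: 1, 2; μ(2/d) for each: -1, 1.
Σ = − 5^1 + 5^2 = 20.
N = 20/2 = 10.

10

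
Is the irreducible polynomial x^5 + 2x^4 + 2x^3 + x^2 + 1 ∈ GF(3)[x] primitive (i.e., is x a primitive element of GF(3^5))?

Write f(x) = x^5 + 2x^4 + 2x^3 + x^2 + 1.
|GF(3^5)^×| = 3^5 − 1 = 242. Prime factorization: 242 = 2·11^2.
f is primitive ⇔ x has order 242 in GF(3)[x]/(f), i.e. x^(242/q) ≠ 1 for each prime q | 242.
x^(121) mod f = 2.
x^(22) mod f = x^4 + x^3 + x^2 + 1.
None equal 1, so x has full order 242; f is primitive.

Yes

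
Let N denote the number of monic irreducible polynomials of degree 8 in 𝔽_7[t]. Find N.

The number of monic irreducibles of degree 8 over GF(7) is (1/8)·Σ_{d∣8} μ(8/d) 7^d.
Divisors of 8: 1, 2, 4, 8; μ(8/d) for each: 0, 0, -1, 1.
Σ = − 7^4 + 7^8 = 5762400.
N = 5762400/8 = 720300.

720300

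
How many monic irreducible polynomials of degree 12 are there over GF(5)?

20343700

Gauss's count: N_{5}(12) = (1/12) Σ_{d|12} μ(12/d)·5^d.
Divisors of 12: 1, 2, 3, 4, 6, 12; μ(12/d) for each: 0, 1, 0, -1, -1, 1.
Σ = 5^2 − 5^4 − 5^6 + 5^12 = 244124400.
N = 244124400/12 = 20343700.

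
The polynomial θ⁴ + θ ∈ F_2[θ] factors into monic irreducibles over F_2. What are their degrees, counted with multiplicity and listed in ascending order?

Write f(θ) = θ⁴ + θ.
Roots in F_2: f(0) = 0 → root; f(1) = 0 → root.
Linear factors from roots: (θ), (θ + 1).
Complete factorization: f(θ) = (θ)·(θ + 1)·(θ² + θ + 1).
Factor degrees with multiplicity: 1 + 1 + 2 = 4.

1, 1, 2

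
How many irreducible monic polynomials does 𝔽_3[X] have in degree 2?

Gauss's count: N_{3}(2) = (1/2) Σ_{d|2} μ(2/d)·3^d.
Divisors of 2: 1, 2; μ(2/d) for each: -1, 1.
Σ = − 3^1 + 3^2 = 6.
N = 6/2 = 3.

3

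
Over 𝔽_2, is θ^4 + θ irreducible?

Write h(θ) = θ^4 + θ.
Check for roots in 𝔽_2: h(0) = 0 → root; h(1) = 0 → root.
h(0) = 0, so (θ) divides h(θ); h is reducible.

No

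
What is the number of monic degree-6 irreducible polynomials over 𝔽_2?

9

The number of monic irreducibles of degree 6 over GF(2) is (1/6)·Σ_{d∣6} μ(6/d) 2^d.
Divisors of 6: 1, 2, 3, 6; μ(6/d) for each: 1, -1, -1, 1.
Σ = 2^1 − 2^2 − 2^3 + 2^6 = 54.
N = 54/6 = 9.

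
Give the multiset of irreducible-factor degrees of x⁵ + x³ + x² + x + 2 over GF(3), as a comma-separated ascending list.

1, 1, 3

Write f(x) = x⁵ + x³ + x² + x + 2.
Roots in GF(3): f(0) = 2; f(1) = 0 → root; f(2) = 0 → root.
Linear factors from roots: (x + 2), (x + 1).
Complete factorization: f(x) = (x + 1)·(x + 2)·(x³ + 2x + 1).
Factor degrees with multiplicity: 1 + 1 + 3 = 5.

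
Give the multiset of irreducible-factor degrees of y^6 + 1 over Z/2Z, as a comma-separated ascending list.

Write h(y) = y^6 + 1.
Roots in Z/2Z: h(0) = 1; h(1) = 0 → root.
Linear factors from roots: (y + 1).
Complete factorization: h(y) = (y + 1)^2·(y^2 + y + 1)^2.
Factor degrees with multiplicity: 1 + 1 + 2 + 2 = 6.

1, 1, 2, 2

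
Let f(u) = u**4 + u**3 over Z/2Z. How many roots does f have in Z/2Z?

Evaluate at each of the 2 elements of Z/2Z:
f(0) = 0 → root; f(1) = 0 → root.
Roots: {0, 1}.

2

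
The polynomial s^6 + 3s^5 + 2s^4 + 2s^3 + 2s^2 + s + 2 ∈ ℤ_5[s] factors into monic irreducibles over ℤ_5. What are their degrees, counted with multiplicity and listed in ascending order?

1, 2, 3

Write g(s) = s^6 + 3s^5 + 2s^4 + 2s^3 + 2s^2 + s + 2.
Roots in ℤ_5: g(0) = 2; g(1) = 3; g(2) = 0 → root; g(3) = 2; g(4) = 1.
Linear factors from roots: (s + 3).
Complete factorization: g(s) = (s + 3)·(s^2 + s + 2)·(s^3 + 4s^2 + s + 2).
Factor degrees with multiplicity: 1 + 2 + 3 = 6.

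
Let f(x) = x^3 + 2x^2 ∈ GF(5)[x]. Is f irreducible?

Check for roots in GF(5): f(0) = 0 → root; f(1) = 3; f(2) = 1; f(3) = 0 → root; f(4) = 1.
f(0) = 0, so (x) divides f(x); f is reducible.

No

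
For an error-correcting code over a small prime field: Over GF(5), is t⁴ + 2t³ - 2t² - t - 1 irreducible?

Write P(t) = t⁴ + 2t³ - 2t² - t - 1.
Check for roots in GF(5): P(0) = 4; P(1) = 4; P(2) = 1; P(3) = 3; P(4) = 2.
No roots, so no linear factors.
Degree-2 irreducible divisors: test the 10 monic irreducibles of degree 2 over GF(5).
None of them divide P (all give nonzero remainder).
No irreducible factor of degree ≤ 2 exists, so P is irreducible over GF(5).

Yes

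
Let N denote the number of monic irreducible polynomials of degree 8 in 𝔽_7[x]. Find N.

720300

x^(7^8) − x is the product of all monic irreducibles of degree dividing 8; Möbius inversion gives N = (1/8) Σ μ(8/d)·7^d.
Divisors of 8: 1, 2, 4, 8; μ(8/d) for each: 0, 0, -1, 1.
Σ = − 7^4 + 7^8 = 5762400.
N = 5762400/8 = 720300.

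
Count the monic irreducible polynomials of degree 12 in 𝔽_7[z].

1153430600

Gauss's count: N_{7}(12) = (1/12) Σ_{d|12} μ(12/d)·7^d.
Divisors of 12: 1, 2, 3, 4, 6, 12; μ(12/d) for each: 0, 1, 0, -1, -1, 1.
Σ = 7^2 − 7^4 − 7^6 + 7^12 = 13841167200.
N = 13841167200/12 = 1153430600.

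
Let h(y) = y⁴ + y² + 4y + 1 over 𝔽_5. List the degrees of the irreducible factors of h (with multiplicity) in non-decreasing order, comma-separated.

4

Roots in 𝔽_5: h(0) = 1; h(1) = 2; h(2) = 4; h(3) = 3; h(4) = 4.
Complete factorization: h(y) = (y⁴ + y² + 4y + 1).
Factor degrees with multiplicity: 4 = 4.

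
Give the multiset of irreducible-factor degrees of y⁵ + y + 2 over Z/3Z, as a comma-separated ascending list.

1, 1, 3

Write f(y) = y⁵ + y + 2.
Roots in Z/3Z: f(0) = 2; f(1) = 1; f(2) = 0 → root.
Linear factors from roots: (y + 1).
Complete factorization: f(y) = (y + 1)^2·(y³ + y² + 2).
Factor degrees with multiplicity: 1 + 1 + 3 = 5.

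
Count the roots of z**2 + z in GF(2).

2

Write g(z) = z**2 + z.
Evaluate at each of the 2 elements of GF(2):
g(0) = 0 → root; g(1) = 0 → root.
Roots: {0, 1}.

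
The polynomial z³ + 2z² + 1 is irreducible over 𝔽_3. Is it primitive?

Yes

Write f(z) = z³ + 2z² + 1.
|GF(3^3)^×| = 3^3 − 1 = 26. Prime factorization: 26 = 2·13.
f is primitive ⇔ z has order 26 in GF(3)[z]/(f), i.e. z^(26/q) ≠ 1 for each prime q | 26.
z^(13) mod f = 2.
z^(2) mod f = z².
None equal 1, so z has full order 26; f is primitive.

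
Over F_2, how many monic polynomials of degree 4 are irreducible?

3

By the necklace-counting formula, N_2(4) = (1/4) Σ_{d|4} μ(4/d)·2^d.
Divisors of 4: 1, 2, 4; μ(4/d) for each: 0, -1, 1.
Σ = − 2^2 + 2^4 = 12.
N = 12/4 = 3.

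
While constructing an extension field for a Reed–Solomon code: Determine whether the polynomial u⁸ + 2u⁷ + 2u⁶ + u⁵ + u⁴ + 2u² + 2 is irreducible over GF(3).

Write P(u) = u⁸ + 2u⁷ + 2u⁶ + u⁵ + u⁴ + 2u² + 2.
Check for roots in GF(3): P(0) = 2; P(1) = 2; P(2) = 2.
No roots, so no linear factors.
Monic irreducibles of degree 2 over GF(3): u² + 1, u² + u + 2, u² + 2u + 2.
None of them divide P (all give nonzero remainder).
Degree-3 irreducible divisors: test the 8 monic irreducibles of degree 3 over GF(3).
None of them divide P (all give nonzero remainder).
Degree-4 irreducible divisors: test the 18 monic irreducibles of degree 4 over GF(3).
None of them divide P (all give nonzero remainder).
No irreducible factor of degree ≤ 4 exists, so P is irreducible over GF(3).

Yes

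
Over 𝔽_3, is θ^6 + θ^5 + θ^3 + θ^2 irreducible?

No

Write P(θ) = θ^6 + θ^5 + θ^3 + θ^2.
Check for roots in 𝔽_3: P(0) = 0 → root; P(1) = 1; P(2) = 0 → root.
P(0) = 0, so (θ) divides P(θ); P is reducible.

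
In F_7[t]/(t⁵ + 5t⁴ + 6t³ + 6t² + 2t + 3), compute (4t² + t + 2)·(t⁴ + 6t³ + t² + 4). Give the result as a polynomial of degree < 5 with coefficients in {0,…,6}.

Multiply in F_7[t]: (4t² + t + 2)·(t⁴ + 6t³ + t² + 4) = 4t⁶ + 4t⁵ + 5t⁴ + 6t³ + 4t² + 4t + 1.
Reduce using t⁵ ≡ 2t⁴ + t³ + t² + 5t + 4 (mod t⁵ + 5t⁴ + 6t³ + 6t² + 2t + 3).
Reduced: 5t⁴ + t³ + t² + 3t.

5t^4 + t^3 + t^2 + 3t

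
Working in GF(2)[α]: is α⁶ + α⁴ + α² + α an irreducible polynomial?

No

Write P(α) = α⁶ + α⁴ + α² + α.
Check for roots in GF(2): P(0) = 0 → root; P(1) = 0 → root.
P(0) = 0, so (α) divides P(α); P is reducible.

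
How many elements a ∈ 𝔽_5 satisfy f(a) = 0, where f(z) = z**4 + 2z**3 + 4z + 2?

0

Evaluate at each of the 5 elements of 𝔽_5:
f(0) = 2; f(1) = 4; f(2) = 2; f(3) = 4; f(4) = 2.
No element is a root.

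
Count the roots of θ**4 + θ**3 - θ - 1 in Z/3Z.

Write h(θ) = θ**4 + θ**3 - θ - 1.
Evaluate at each of the 3 elements of Z/3Z:
h(0) = 2; h(1) = 0 → root; h(2) = 0 → root.
Roots: {1, 2}.

2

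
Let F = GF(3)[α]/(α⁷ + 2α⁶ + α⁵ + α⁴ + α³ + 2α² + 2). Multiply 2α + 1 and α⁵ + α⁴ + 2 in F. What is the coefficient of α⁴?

Multiply in GF(3)[α]: (2α + 1)·(α⁵ + α⁴ + 2) = 2α⁶ + α⁴ + α + 2.
Reduced: 2α⁶ + α⁴ + α + 2.

1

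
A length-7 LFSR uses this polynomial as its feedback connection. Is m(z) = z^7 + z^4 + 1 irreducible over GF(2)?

Yes

Check for roots in GF(2): m(0) = 1; m(1) = 1.
No roots, so no linear factors.
Monic irreducibles of degree 2 over GF(2): z^2 + z + 1.
None of them divide m (all give nonzero remainder).
Monic irreducibles of degree 3 over GF(2): z^3 + z + 1, z^3 + z^2 + 1.
None of them divide m (all give nonzero remainder).
No irreducible factor of degree ≤ 3 exists, so m is irreducible over GF(2).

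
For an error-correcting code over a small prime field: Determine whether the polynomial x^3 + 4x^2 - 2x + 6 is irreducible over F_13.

Write P(x) = x^3 + 4x^2 - 2x + 6.
Check each element of F_13 for a root: P(0)=6, P(1)=9, P(2)=0, P(3)=11, P(4)=9, P(5)=0, P(6)=3, P(7)=11, P(8)=4, P(9)=1, P(10)=8, P(11)=5, P(12)=11.
P(2) = 0, so (x − 2) divides P(x); P is reducible.

No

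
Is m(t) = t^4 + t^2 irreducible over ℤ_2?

Check for roots in ℤ_2: m(0) = 0 → root; m(1) = 0 → root.
m(0) = 0, so (t) divides m(t); m is reducible.

No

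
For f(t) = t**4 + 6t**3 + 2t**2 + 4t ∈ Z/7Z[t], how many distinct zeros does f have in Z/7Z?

Evaluate at each of the 7 elements of Z/7Z:
f(0) = 0 → root; f(1) = 6; f(2) = 3; f(3) = 0 → root; f(4) = 2; f(5) = 3; f(6) = 0 → root.
Roots: {0, 3, 6}.

3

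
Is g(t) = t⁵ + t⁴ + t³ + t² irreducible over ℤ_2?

Check for roots in ℤ_2: g(0) = 0 → root; g(1) = 0 → root.
g(0) = 0, so (t) divides g(t); g is reducible.

No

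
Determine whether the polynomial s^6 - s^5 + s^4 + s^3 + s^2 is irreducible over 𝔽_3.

No

Write P(s) = s^6 - s^5 + s^4 + s^3 + s^2.
Check for roots in 𝔽_3: P(0) = 0 → root; P(1) = 0 → root; P(2) = 0 → root.
P(0) = 0, so (s) divides P(s); P is reducible.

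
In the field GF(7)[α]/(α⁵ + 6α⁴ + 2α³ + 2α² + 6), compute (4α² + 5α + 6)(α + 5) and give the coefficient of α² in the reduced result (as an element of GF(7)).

4

Multiply in GF(7)[α]: (4α² + 5α + 6)·(α + 5) = 4α³ + 4α² + 3α + 2.
Reduced: 4α³ + 4α² + 3α + 2.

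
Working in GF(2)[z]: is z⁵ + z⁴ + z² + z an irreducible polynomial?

Write m(z) = z⁵ + z⁴ + z² + z.
Check for roots in GF(2): m(0) = 0 → root; m(1) = 0 → root.
m(0) = 0, so (z) divides m(z); m is reducible.

No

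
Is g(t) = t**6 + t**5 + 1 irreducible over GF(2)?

Yes

Check for roots in GF(2): g(0) = 1; g(1) = 1.
No roots, so no linear factors.
Monic irreducibles of degree 2 over GF(2): t**2 + t + 1.
None of them divide g (all give nonzero remainder).
Monic irreducibles of degree 3 over GF(2): t**3 + t + 1, t**3 + t**2 + 1.
None of them divide g (all give nonzero remainder).
No irreducible factor of degree ≤ 3 exists, so g is irreducible over GF(2).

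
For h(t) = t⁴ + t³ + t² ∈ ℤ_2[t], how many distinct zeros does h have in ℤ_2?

Evaluate at each of the 2 elements of ℤ_2:
h(0) = 0 → root; h(1) = 1.
Roots: {0}.

1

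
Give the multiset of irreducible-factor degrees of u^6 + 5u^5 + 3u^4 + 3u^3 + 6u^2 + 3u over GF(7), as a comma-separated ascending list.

Write g(u) = u^6 + 5u^5 + 3u^4 + 3u^3 + 6u^2 + 3u.
Linear factors from roots: (u), (u + 6), (u + 4).
Complete factorization: g(u) = (u)·(u + 6)·(u + 4)^2·(u^2 + 5u + 2).
Factor degrees with multiplicity: 1 + 1 + 1 + 1 + 2 = 6.

1, 1, 1, 1, 2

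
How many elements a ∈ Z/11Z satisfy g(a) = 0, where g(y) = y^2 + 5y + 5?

Evaluate at each of the 11 elements of Z/11Z:
g(0) = 5; g(1) = 0 → root; g(2) = 8; g(3) = 7; g(4) = 8; g(5) = 0 → root; g(6) = 5; g(7) = 1; g(8) = 10; g(9) = 10; g(10) = 1.
Roots: {1, 5}.

2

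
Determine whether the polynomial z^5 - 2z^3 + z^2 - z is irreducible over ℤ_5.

No

Write h(z) = z^5 - 2z^3 + z^2 - z.
Check for roots in ℤ_5: h(0) = 0 → root; h(1) = 4; h(2) = 3; h(3) = 0 → root; h(4) = 3.
h(0) = 0, so (z) divides h(z); h is reducible.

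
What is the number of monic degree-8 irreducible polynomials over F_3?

810

By the necklace-counting formula, N_3(8) = (1/8) Σ_{d|8} μ(8/d)·3^d.
Divisors of 8: 1, 2, 4, 8; μ(8/d) for each: 0, 0, -1, 1.
Σ = − 3^4 + 3^8 = 6480.
N = 6480/8 = 810.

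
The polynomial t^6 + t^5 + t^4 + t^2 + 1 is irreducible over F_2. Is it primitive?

Write f(t) = t^6 + t^5 + t^4 + t^2 + 1.
|GF(2^6)^×| = 2^6 − 1 = 63. Prime factorization: 63 = 3^2·7.
f is primitive ⇔ t has order 63 in GF(2)[t]/(f), i.e. t^(63/q) ≠ 1 for each prime q | 63.
t^(21) mod f = 1
t^(9) mod f = t^3 + 1.
Since t^(21) = 1, the order of t divides 21 < 63; not primitive.

No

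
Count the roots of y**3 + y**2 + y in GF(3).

Write h(y) = y**3 + y**2 + y.
Evaluate at each of the 3 elements of GF(3):
h(0) = 0 → root; h(1) = 0 → root; h(2) = 2.
Roots: {0, 1}.

2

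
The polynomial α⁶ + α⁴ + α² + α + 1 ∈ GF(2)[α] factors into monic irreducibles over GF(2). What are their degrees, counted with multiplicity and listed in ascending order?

6

Write h(α) = α⁶ + α⁴ + α² + α + 1.
Roots in GF(2): h(0) = 1; h(1) = 1.
Complete factorization: h(α) = (α⁶ + α⁴ + α² + α + 1).
Factor degrees with multiplicity: 6 = 6.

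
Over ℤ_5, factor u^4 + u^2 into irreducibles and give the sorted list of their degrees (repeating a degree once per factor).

Write f(u) = u^4 + u^2.
Roots in ℤ_5: f(0) = 0 → root; f(1) = 2; f(2) = 0 → root; f(3) = 0 → root; f(4) = 2.
Linear factors from roots: (u), (u + 3), (u + 2).
Complete factorization: f(u) = (u + 2)·(u + 3)·(u)^2.
Factor degrees with multiplicity: 1 + 1 + 1 + 1 = 4.

1, 1, 1, 1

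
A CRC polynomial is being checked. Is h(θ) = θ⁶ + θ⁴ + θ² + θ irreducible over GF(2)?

Check for roots in GF(2): h(0) = 0 → root; h(1) = 0 → root.
h(0) = 0, so (θ) divides h(θ); h is reducible.

No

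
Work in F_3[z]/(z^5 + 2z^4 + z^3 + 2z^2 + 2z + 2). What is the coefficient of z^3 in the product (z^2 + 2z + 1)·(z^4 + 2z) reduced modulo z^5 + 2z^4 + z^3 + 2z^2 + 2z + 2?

Multiply in F_3[z]: (z^2 + 2z + 1)·(z^4 + 2z) = z^6 + 2z^5 + z^4 + 2z^3 + z^2 + 2z.
Reduce using z^5 ≡ z^4 + 2z^3 + z^2 + z + 1 (mod z^5 + 2z^4 + z^3 + 2z^2 + 2z + 2).
Reduced: 2z^2.

0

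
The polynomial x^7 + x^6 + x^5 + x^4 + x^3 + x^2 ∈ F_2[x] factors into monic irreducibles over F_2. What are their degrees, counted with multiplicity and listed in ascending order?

Write h(x) = x^7 + x^6 + x^5 + x^4 + x^3 + x^2.
Roots in F_2: h(0) = 0 → root; h(1) = 0 → root.
Linear factors from roots: (x), (x + 1).
Complete factorization: h(x) = (x + 1)·(x)^2·(x^2 + x + 1)^2.
Factor degrees with multiplicity: 1 + 1 + 1 + 2 + 2 = 7.

1, 1, 1, 2, 2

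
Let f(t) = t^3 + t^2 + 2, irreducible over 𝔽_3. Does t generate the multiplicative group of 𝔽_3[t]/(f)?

No

|GF(3^3)^×| = 3^3 − 1 = 26. Prime factorization: 26 = 2·13.
f is primitive ⇔ t has order 26 in GF(3)[t]/(f), i.e. t^(26/q) ≠ 1 for each prime q | 26.
t^(13) mod f = 1
t^(2) mod f = t^2.
Since t^(13) = 1, the order of t divides 13 < 26; not primitive.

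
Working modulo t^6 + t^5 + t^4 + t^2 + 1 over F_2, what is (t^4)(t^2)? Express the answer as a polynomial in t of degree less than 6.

Multiply in F_2[t]: (t^4)·(t^2) = t^6.
Reduce using t^6 ≡ t^5 + t^4 + t^2 + 1 (mod t^6 + t^5 + t^4 + t^2 + 1).
Reduced: t^5 + t^4 + t^2 + 1.

t^5 + t^4 + t^2 + 1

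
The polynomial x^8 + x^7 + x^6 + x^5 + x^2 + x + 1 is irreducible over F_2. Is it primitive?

Write f(x) = x^8 + x^7 + x^6 + x^5 + x^2 + x + 1.
|GF(2^8)^×| = 2^8 − 1 = 255. Prime factorization: 255 = 3·5·17.
f is primitive ⇔ x has order 255 in GF(2)[x]/(f), i.e. x^(255/q) ≠ 1 for each prime q | 255.
x^(85) mod f = x^7 + x^2 + 1.
x^(51) mod f = x^6 + x^5 + x^4 + x^3 + x^2 + x.
x^(15) mod f = x^7 + x^6 + x^3 + x^2 + 1.
None equal 1, so x has full order 255; f is primitive.

Yes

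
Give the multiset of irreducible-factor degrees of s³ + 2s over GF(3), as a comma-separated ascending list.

Write g(s) = s³ + 2s.
Roots in GF(3): g(0) = 0 → root; g(1) = 0 → root; g(2) = 0 → root.
Linear factors from roots: (s), (s + 2), (s + 1).
Complete factorization: g(s) = (s)·(s + 1)·(s + 2).
Factor degrees with multiplicity: 1 + 1 + 1 = 3.

1, 1, 1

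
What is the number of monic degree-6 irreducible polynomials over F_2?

9

By the necklace-counting formula, N_2(6) = (1/6) Σ_{d|6} μ(6/d)·2^d.
Divisors of 6: 1, 2, 3, 6; μ(6/d) for each: 1, -1, -1, 1.
Σ = 2^1 − 2^2 − 2^3 + 2^6 = 54.
N = 54/6 = 9.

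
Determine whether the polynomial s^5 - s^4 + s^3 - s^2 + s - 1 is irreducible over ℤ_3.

No

Write m(s) = s^5 - s^4 + s^3 - s^2 + s - 1.
Check for roots in ℤ_3: m(0) = 2; m(1) = 0 → root; m(2) = 0 → root.
m(1) = 0, so (s − 1) divides m(s); m is reducible.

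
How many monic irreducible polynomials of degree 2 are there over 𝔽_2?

By the necklace-counting formula, N_2(2) = (1/2) Σ_{d|2} μ(2/d)·2^d.
Divisors of 2: 1, 2; μ(2/d) for each: -1, 1.
Σ = − 2^1 + 2^2 = 2.
N = 2/2 = 1.

1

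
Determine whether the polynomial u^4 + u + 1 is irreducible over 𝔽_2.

Yes

Write g(u) = u^4 + u + 1.
Check for roots in 𝔽_2: g(0) = 1; g(1) = 1.
No roots, so no linear factors.
Monic irreducibles of degree 2 over GF(2): u^2 + u + 1.
None of them divide g (all give nonzero remainder).
No irreducible factor of degree ≤ 2 exists, so g is irreducible over GF(2).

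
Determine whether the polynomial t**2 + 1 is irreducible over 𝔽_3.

Write m(t) = t**2 + 1.
Check for roots in 𝔽_3: m(0) = 1; m(1) = 2; m(2) = 2.
No roots. A degree-2 polynomial over a field with no linear factor is irreducible.

Yes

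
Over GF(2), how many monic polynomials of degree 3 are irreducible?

2

x^(2^3) − x is the product of all monic irreducibles of degree dividing 3; Möbius inversion gives N = (1/3) Σ μ(3/d)·2^d.
Divisors of 3: 1, 3; μ(3/d) for each: -1, 1.
Σ = − 2^1 + 2^3 = 6.
N = 6/3 = 2.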